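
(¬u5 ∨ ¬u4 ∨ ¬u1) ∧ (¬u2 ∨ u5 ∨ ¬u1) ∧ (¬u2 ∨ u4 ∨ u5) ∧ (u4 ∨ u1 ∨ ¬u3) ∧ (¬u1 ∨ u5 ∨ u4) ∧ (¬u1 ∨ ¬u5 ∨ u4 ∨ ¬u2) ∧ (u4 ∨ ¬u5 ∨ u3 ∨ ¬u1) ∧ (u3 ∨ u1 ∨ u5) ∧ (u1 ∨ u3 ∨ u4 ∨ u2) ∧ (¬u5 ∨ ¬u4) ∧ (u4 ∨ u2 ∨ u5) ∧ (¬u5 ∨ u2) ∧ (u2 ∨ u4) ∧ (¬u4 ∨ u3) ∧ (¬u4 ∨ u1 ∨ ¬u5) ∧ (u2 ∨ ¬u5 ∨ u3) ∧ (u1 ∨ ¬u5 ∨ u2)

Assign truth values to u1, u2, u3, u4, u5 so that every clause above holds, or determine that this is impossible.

Try u5 = False.
Try u2 = False.
The clause (u4) is unit, so u4 = True.
The clause (u3) is unit, so u3 = True.
Every clause is now satisfied; u1 is unconstrained.

u1=False,  u2=False,  u3=True,  u4=True,  u5=False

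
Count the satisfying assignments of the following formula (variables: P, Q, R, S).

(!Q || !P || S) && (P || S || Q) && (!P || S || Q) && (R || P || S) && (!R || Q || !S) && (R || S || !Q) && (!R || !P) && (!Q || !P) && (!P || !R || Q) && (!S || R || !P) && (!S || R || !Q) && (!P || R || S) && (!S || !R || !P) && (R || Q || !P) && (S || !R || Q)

There are 2^4 = 16 truth assignments over (P, Q, R, S).
Check each against the 15 clauses (columns in the order P, Q, R, S):
  F F F F  ✗ fails (P || S || Q)
  F F F T  ✓ satisfies all
  F F T F  ✗ fails (P || S || Q)
  F F T T  ✗ fails (!R || Q || !S)
  F T F F  ✗ fails (R || P || S)
  F T F T  ✗ fails (!S || R || !Q)
  F T T F  ✓ satisfies all
  F T T T  ✓ satisfies all
  T F F F  ✗ fails (!P || S || Q)
  T F F T  ✗ fails (!S || R || !P)
  T F T F  ✗ fails (!P || S || Q)
  T F T T  ✗ fails (!R || Q || !S)
  T T F F  ✗ fails (!Q || !P || S)
  T T F T  ✗ fails (!Q || !P)
  T T T F  ✗ fails (!Q || !P || S)
  T T T T  ✗ fails (!R || !P)
3 of the 16 rows are models.

3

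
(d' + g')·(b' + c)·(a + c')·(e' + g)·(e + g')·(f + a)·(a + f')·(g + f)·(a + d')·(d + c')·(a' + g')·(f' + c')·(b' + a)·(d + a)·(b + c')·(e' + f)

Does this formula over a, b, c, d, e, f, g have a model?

Case d = 1:
The clause (g') is unit, so g = 0.
The clause (e') is unit, so e = 0.
The clause (f) is unit, so f = 1.
The clause (a) is unit, so a = 1.
The clause (c') is unit, so c = 0.
The clause (b') is unit, so b = 0.
All clauses are satisfied.
A satisfying assignment: a: 1,  b: 0,  c: 0,  d: 1,  e: 0,  f: 1,  g: 0.

Yes, satisfiable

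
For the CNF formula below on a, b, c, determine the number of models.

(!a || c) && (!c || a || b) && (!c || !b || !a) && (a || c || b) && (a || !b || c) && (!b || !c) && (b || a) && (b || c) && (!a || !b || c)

1

There are 2^3 = 8 truth assignments over (a, b, c).
Check each against the 9 clauses (columns in the order a, b, c):
  F F F  ✗ fails (a || c || b)
  F F T  ✗ fails (!c || a || b)
  F T F  ✗ fails (a || !b || c)
  F T T  ✗ fails (!b || !c)
  T F F  ✗ fails (!a || c)
  T F T  ✓ satisfies all
  T T F  ✗ fails (!a || c)
  T T T  ✗ fails (!c || !b || !a)
1 of the 8 rows is a model.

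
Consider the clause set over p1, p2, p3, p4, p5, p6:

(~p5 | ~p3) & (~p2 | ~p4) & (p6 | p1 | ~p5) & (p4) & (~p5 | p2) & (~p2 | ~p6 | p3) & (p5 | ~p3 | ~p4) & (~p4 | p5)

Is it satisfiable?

No

Unit clause (p4) forces p4 = 1.
Unit clause (~p2) forces p2 = 0.
Unit clause (~p5) forces p5 = 0.
That conflicts with the unit clause (p5).
No assignment satisfies every clause.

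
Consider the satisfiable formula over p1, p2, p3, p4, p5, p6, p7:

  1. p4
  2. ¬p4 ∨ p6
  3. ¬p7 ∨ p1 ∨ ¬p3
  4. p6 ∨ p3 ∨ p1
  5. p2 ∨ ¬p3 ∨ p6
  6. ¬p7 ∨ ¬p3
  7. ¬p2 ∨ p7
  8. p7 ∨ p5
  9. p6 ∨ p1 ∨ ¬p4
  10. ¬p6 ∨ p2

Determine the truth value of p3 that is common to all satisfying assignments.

Suppose p3 = True.
The clause (p4) is unit, so p4 = True.
The clause (p6) is unit, so p6 = True.
The clause (¬p7) is unit, so p7 = False.
The clause (¬p2) is unit, so p2 = False.
Now (p2) is unsatisfied and unit — conflict.
So every satisfying assignment has p3 = False.

False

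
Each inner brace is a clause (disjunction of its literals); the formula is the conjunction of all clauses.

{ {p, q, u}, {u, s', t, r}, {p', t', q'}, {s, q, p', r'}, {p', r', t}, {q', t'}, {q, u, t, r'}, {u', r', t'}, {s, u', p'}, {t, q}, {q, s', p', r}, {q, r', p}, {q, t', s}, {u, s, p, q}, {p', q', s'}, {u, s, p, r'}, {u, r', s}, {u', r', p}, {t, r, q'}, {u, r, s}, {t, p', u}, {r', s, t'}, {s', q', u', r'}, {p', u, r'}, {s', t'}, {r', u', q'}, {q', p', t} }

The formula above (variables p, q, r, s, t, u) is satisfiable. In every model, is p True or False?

False

Suppose p = 1.
Suppose t = 0.
From the singleton clause (r'), r = 0.
From the singleton clause (q), q = 1.
But (q') is also a unit clause — contradiction.
So t must be the other value — set t = 1.
From the singleton clause (q'), q = 0.
From the singleton clause (s), s = 1.
But (s') is also a unit clause — contradiction.
Either choice for t ends in contradiction.
So every satisfying assignment has p = False.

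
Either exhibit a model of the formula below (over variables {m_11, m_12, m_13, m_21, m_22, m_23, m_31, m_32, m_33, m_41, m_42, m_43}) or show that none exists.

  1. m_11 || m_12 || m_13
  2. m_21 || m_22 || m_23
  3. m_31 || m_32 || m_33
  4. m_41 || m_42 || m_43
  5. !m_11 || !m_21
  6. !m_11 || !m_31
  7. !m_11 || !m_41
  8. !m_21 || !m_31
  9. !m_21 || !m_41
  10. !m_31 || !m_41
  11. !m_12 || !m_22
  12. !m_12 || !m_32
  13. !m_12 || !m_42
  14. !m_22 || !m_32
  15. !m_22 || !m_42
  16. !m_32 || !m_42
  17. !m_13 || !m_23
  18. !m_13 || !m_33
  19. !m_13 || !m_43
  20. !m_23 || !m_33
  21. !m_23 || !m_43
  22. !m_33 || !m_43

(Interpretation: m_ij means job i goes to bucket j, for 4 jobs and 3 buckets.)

Try m_11 = false.
Try m_12 = true.
The clause (!m_22) is unit, so m_22 = false.
The clause (!m_32) is unit, so m_32 = false.
The clause (!m_42) is unit, so m_42 = false.
Try m_21 = true.
The clause (!m_31) is unit, so m_31 = false.
The clause (m_33) is unit, so m_33 = true.
The clause (!m_41) is unit, so m_41 = false.
The clause (m_43) is unit, so m_43 = true.
Now (!m_43) is unsatisfied and unit — conflict.
Backtrack on m_21: now try m_21 = false.
The clause (m_23) is unit, so m_23 = true.
The clause (!m_13) is unit, so m_13 = false.
The clause (!m_33) is unit, so m_33 = false.
The clause (m_31) is unit, so m_31 = true.
The clause (!m_41) is unit, so m_41 = false.
The clause (m_43) is unit, so m_43 = true.
Now (!m_43) is unsatisfied and unit — conflict.
Either choice for m_21 ends in contradiction.
Backtrack on m_12: now try m_12 = false.
The clause (m_13) is unit, so m_13 = true.
The clause (!m_23) is unit, so m_23 = false.
The clause (!m_33) is unit, so m_33 = false.
The clause (!m_43) is unit, so m_43 = false.
Try m_21 = true.
The clause (!m_31) is unit, so m_31 = false.
The clause (m_32) is unit, so m_32 = true.
The clause (!m_41) is unit, so m_41 = false.
The clause (m_42) is unit, so m_42 = true.
Now (!m_42) is unsatisfied and unit — conflict.
Backtrack on m_21: now try m_21 = false.
The clause (m_22) is unit, so m_22 = true.
The clause (!m_32) is unit, so m_32 = false.
The clause (m_31) is unit, so m_31 = true.
The clause (!m_41) is unit, so m_41 = false.
The clause (m_42) is unit, so m_42 = true.
Now (!m_42) is unsatisfied and unit — conflict.
Either choice for m_21 ends in contradiction.
Either choice for m_12 ends in contradiction.
Backtrack on m_11: now try m_11 = true.
The clause (!m_21) is unit, so m_21 = false.
The clause (!m_31) is unit, so m_31 = false.
The clause (!m_41) is unit, so m_41 = false.
Try m_22 = true.
The clause (!m_12) is unit, so m_12 = false.
The clause (!m_32) is unit, so m_32 = false.
The clause (m_33) is unit, so m_33 = true.
The clause (!m_42) is unit, so m_42 = false.
The clause (m_43) is unit, so m_43 = true.
Now (!m_43) is unsatisfied and unit — conflict.
Backtrack on m_22: now try m_22 = false.
The clause (m_23) is unit, so m_23 = true.
The clause (!m_13) is unit, so m_13 = false.
The clause (!m_33) is unit, so m_33 = false.
The clause (m_32) is unit, so m_32 = true.
The clause (!m_12) is unit, so m_12 = false.
The clause (!m_42) is unit, so m_42 = false.
The clause (m_43) is unit, so m_43 = true.
Now (!m_43) is unsatisfied and unit — conflict.
Either choice for m_22 ends in contradiction.
Either choice for m_11 ends in contradiction.

UNSATISFIABLE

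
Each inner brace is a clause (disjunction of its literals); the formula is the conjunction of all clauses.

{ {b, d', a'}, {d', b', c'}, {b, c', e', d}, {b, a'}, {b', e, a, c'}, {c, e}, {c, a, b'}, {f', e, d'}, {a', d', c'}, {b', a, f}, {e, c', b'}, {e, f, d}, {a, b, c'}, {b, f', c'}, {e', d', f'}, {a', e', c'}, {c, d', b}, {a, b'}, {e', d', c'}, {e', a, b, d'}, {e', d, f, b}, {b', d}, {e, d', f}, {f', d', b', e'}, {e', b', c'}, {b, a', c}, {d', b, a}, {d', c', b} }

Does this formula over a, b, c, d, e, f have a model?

Suppose b = 0.
The clause (a') is unit, so a = 0.
The clause (c') is unit, so c = 0.
The clause (e) is unit, so e = 1.
The clause (d') is unit, so d = 0.
The clause (f) is unit, so f = 1.
All clauses are satisfied.
A satisfying assignment: a ↦ 0, b ↦ 0, c ↦ 0, d ↦ 0, e ↦ 1, f ↦ 1.

Satisfiable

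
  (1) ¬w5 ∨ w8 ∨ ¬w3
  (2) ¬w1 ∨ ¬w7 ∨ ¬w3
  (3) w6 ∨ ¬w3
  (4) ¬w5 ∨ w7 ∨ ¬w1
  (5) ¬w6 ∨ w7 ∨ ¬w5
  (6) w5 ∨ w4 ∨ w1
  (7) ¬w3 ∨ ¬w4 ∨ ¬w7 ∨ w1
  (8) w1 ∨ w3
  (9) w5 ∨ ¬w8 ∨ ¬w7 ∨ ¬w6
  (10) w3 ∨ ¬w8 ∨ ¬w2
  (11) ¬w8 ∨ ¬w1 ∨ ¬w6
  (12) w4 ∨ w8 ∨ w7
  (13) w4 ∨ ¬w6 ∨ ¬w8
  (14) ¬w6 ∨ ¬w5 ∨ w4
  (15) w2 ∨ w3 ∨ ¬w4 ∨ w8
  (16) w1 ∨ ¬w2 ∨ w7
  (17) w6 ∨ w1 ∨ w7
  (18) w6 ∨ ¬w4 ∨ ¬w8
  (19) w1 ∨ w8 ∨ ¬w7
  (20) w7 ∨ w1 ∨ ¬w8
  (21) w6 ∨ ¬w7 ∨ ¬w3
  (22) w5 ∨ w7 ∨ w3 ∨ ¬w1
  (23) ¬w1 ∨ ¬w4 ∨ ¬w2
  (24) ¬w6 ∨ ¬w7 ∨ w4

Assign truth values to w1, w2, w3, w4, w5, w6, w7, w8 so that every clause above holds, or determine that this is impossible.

w1: True; w2: False; w3: False; w4: False; w5: True; w6: False; w7: True; w8: True

Suppose w6 = False.
From the singleton clause (¬w3), w3 = False.
From the singleton clause (w1), w1 = True.
Suppose w5 = True.
From the singleton clause (w7), w7 = True.
Suppose w8 = True.
From the singleton clause (¬w2), w2 = False.
From the singleton clause (¬w4), w4 = False.
This assignment satisfies each clause.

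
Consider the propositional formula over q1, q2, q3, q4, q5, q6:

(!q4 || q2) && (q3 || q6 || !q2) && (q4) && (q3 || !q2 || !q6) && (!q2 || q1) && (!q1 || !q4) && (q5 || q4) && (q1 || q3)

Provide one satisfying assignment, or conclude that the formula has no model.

(q4) alone gives q4 = true.
(q2) alone gives q2 = true.
(q1) alone gives q1 = true.
But (!q1) is also a unit clause — contradiction.

UNSATISFIABLE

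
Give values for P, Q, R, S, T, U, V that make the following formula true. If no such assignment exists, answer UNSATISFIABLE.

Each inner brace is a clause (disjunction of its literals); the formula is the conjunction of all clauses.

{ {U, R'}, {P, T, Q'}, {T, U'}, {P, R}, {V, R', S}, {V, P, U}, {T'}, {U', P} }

Unit clause (T') forces T = 0.
Unit clause (U') forces U = 0.
Unit clause (R') forces R = 0.
Unit clause (P) forces P = 1.
All clauses hold; Q, S, V can take either value.

P: 1, Q: 0, R: 0, S: 1, T: 0, U: 0, V: 1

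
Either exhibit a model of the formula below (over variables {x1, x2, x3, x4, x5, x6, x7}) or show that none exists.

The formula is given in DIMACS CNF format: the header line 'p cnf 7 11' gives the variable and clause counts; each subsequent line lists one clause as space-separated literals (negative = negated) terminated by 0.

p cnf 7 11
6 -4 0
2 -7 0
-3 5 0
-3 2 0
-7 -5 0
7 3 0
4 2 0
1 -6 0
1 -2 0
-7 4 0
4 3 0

x1=True; x2=True; x3=True; x4=False; x5=True; x6=True; x7=False

Try x6 = True.
From the singleton clause (x1), x1 = True.
Try x2 = True.
Try x3 = True.
From the singleton clause (x5), x5 = True.
From the singleton clause (¬x7), x7 = False.
Every clause is now satisfied; x4 is unconstrained.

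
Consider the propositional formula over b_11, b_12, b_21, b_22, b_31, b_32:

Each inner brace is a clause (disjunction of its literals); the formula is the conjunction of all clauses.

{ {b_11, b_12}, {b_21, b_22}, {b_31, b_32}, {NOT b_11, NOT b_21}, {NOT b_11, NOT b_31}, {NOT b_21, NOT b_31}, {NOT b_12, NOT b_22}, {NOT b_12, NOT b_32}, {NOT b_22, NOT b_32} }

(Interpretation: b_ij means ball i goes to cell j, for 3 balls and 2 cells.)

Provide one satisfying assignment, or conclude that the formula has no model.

Case b_11 = true:
The clause (NOT b_21) is unit, so b_21 = false.
The clause (b_22) is unit, so b_22 = true.
The clause (NOT b_31) is unit, so b_31 = false.
The clause (b_32) is unit, so b_32 = true.
But (NOT b_32) is also a unit clause — contradiction.
That branch fails; take b_11 = false instead.
The clause (b_12) is unit, so b_12 = true.
The clause (NOT b_22) is unit, so b_22 = false.
The clause (b_21) is unit, so b_21 = true.
The clause (NOT b_31) is unit, so b_31 = false.
The clause (b_32) is unit, so b_32 = true.
But (NOT b_32) is also a unit clause — contradiction.
Either choice for b_11 ends in contradiction.

UNSATISFIABLE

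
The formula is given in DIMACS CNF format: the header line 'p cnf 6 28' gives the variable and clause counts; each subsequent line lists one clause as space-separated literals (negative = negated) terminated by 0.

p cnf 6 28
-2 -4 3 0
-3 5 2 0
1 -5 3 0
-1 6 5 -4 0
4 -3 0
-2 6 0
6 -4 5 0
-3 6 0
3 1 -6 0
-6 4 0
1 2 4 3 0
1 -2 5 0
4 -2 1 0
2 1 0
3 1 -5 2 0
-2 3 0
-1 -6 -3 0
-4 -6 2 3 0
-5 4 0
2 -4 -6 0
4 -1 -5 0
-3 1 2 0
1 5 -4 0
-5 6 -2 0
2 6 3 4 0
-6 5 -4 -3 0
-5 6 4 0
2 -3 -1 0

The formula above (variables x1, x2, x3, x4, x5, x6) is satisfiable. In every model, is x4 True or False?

Suppose x4 = False.
The clause (¬x3) is unit, so x3 = False.
The clause (¬x6) is unit, so x6 = False.
The clause (¬x2) is unit, so x2 = False.
But (x2) is also a unit clause — contradiction.
So every satisfying assignment has x4 = True.

True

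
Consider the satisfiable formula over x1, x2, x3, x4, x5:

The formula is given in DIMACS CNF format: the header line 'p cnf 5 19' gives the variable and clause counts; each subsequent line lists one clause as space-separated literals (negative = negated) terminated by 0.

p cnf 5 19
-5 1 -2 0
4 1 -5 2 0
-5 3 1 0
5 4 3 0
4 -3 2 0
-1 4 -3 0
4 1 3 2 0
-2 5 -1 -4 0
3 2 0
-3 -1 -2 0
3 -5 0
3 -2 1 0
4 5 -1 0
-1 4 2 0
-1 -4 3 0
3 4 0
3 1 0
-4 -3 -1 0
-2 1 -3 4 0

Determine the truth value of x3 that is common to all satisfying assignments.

Suppose x3 = False.
The clause (x2) is unit, so x2 = True.
The clause (¬x5) is unit, so x5 = False.
The clause (x4) is unit, so x4 = True.
The clause (¬x1) is unit, so x1 = False.
Now (x1) is unsatisfied and unit — conflict.
So every satisfying assignment has x3 = True.

True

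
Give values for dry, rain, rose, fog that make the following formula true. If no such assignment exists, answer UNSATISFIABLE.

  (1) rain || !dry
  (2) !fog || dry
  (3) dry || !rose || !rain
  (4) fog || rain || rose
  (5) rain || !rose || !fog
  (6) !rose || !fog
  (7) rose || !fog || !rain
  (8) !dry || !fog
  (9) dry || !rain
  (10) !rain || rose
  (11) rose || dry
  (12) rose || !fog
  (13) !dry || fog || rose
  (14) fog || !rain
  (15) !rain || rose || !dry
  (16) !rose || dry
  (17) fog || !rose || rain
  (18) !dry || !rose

UNSATISFIABLE

Branch on rain: set rain = true.
From the singleton clause (dry), dry = true.
From the singleton clause (!fog), fog = false.
But (fog) is also a unit clause — contradiction.
Backtrack on rain: now try rain = false.
From the singleton clause (!dry), dry = false.
From the singleton clause (!fog), fog = false.
From the singleton clause (rose), rose = true.
But (!rose) is also a unit clause — contradiction.
Neither rain = true nor rain = false works.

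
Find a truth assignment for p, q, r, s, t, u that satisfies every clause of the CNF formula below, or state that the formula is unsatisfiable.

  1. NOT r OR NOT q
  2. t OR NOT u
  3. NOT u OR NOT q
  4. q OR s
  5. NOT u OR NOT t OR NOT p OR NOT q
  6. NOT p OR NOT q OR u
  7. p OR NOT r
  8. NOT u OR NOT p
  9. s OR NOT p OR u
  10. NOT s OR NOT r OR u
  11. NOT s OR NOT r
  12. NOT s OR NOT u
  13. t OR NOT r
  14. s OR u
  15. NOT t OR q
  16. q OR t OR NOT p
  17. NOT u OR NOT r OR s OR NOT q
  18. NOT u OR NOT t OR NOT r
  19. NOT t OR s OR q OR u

Branch on r: set r = false.
Branch on t: set t = false.
Unit clause (NOT u) forces u = false.
Unit clause (s) forces s = true.
Branch on p: set p = false.
No clause remains; q is free.

p=false, q=false, r=false, s=true, t=false, u=false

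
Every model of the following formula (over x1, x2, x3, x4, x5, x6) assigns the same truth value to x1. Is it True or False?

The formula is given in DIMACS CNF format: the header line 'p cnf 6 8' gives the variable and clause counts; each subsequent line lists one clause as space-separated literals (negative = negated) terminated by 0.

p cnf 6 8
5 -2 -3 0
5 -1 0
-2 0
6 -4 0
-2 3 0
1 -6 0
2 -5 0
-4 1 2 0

Suppose x1 = True.
From the singleton clause (x5), x5 = True.
From the singleton clause (¬x2), x2 = False.
That conflicts with the unit clause (x2).
So every satisfying assignment has x1 = False.

False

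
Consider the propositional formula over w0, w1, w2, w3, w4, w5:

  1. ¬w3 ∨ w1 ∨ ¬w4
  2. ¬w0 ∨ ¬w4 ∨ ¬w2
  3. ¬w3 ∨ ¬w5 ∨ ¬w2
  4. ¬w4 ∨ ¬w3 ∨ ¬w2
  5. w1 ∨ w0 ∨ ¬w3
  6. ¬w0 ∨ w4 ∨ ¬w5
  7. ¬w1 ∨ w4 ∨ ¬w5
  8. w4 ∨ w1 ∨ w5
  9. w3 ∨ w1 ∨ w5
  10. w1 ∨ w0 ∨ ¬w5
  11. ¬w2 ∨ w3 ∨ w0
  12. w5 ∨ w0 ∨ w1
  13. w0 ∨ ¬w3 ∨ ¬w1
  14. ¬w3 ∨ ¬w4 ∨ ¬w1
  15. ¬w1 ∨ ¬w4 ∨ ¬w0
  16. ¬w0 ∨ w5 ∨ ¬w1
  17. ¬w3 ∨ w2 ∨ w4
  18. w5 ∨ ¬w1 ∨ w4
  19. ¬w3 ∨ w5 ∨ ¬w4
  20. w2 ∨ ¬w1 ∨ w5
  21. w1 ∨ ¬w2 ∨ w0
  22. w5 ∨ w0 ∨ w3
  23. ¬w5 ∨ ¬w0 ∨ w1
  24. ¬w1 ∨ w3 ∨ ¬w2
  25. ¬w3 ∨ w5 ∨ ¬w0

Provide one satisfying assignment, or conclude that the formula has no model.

Branch on w3: set w3 = False.
Branch on w1: set w1 = True.
Unit clause (¬w2) forces w2 = False.
Unit clause (w5) forces w5 = True.
Unit clause (w4) forces w4 = True.
Unit clause (¬w0) forces w0 = False.
All clauses are satisfied.

w0 ↦ False,  w1 ↦ True,  w2 ↦ False,  w3 ↦ False,  w4 ↦ True,  w5 ↦ True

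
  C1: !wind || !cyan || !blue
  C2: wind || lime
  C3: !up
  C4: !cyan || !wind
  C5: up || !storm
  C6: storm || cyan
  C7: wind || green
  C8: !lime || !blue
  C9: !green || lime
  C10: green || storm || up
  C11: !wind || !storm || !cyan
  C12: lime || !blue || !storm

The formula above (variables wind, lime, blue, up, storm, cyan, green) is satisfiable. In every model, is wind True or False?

False

Suppose wind = true.
(!up) alone gives up = false.
(!cyan) alone gives cyan = false.
(!storm) alone gives storm = false.
That conflicts with the unit clause (storm).
So every satisfying assignment has wind = False.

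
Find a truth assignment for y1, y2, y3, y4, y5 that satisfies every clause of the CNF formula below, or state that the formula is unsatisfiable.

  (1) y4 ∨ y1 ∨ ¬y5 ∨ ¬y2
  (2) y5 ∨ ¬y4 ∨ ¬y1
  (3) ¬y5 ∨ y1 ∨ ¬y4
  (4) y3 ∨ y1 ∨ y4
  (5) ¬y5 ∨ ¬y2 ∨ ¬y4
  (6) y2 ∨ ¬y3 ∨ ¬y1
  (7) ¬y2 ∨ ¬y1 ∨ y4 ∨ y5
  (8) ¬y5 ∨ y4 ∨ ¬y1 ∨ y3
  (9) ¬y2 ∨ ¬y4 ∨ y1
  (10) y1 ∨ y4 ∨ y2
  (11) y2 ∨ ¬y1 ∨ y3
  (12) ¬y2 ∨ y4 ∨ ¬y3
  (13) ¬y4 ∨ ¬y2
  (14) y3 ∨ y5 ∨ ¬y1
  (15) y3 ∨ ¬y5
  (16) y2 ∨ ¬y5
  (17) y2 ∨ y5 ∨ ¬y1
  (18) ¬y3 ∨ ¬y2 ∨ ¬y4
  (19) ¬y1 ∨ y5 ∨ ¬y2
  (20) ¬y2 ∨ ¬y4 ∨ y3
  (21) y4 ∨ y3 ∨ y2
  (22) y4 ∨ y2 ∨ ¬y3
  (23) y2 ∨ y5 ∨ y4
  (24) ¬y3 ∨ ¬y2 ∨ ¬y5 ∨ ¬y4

Suppose y4 = True.
From the singleton clause (¬y2), y2 = False.
From the singleton clause (¬y5), y5 = False.
From the singleton clause (¬y1), y1 = False.
Every clause is now satisfied; y3 is unconstrained.

y1: False, y2: False, y3: False, y4: True, y5: False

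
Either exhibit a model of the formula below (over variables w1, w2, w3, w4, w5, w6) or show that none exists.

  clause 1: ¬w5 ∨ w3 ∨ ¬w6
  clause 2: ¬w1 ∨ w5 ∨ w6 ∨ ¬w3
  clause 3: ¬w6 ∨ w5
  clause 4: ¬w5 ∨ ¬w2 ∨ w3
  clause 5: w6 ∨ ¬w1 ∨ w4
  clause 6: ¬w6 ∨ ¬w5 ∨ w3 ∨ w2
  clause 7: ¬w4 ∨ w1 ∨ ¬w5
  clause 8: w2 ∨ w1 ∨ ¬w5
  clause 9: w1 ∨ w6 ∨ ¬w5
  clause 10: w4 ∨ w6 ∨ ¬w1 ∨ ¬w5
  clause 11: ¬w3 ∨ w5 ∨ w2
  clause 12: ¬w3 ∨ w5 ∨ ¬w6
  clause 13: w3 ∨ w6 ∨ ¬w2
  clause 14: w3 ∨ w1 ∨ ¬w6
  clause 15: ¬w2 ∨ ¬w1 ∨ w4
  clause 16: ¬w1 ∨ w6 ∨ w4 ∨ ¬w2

w1 ↦ True, w2 ↦ False, w3 ↦ True, w4 ↦ True, w5 ↦ True, w6 ↦ False

Branch on w6: set w6 = False.
Branch on w1: set w1 = True.
(w4) alone gives w4 = True.
Branch on w5: set w5 = True.
Branch on w2: set w2 = False.
All clauses hold; w3 can take either value.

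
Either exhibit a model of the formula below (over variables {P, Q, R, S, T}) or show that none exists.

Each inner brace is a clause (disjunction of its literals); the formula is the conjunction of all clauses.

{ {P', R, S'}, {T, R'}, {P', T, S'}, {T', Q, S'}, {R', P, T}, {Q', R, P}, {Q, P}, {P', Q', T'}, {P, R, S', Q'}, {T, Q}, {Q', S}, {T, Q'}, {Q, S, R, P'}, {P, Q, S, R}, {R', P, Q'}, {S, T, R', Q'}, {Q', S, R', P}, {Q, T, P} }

P ↦ 1,  Q ↦ 0,  R ↦ 1,  S ↦ 0,  T ↦ 1

Try T = 1.
Try Q = 0.
From the singleton clause (S'), S = 0.
From the singleton clause (P), P = 1.
From the singleton clause (R), R = 1.
Every clause now holds.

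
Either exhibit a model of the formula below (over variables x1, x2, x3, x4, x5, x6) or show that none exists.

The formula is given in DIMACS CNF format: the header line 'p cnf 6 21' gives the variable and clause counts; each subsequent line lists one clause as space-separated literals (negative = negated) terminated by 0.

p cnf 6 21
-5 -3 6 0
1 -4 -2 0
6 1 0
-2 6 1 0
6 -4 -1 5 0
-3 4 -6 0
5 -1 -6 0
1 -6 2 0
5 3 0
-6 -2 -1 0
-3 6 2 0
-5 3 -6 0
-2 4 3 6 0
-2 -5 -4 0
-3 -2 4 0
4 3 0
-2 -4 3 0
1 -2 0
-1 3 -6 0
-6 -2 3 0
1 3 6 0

Branch on x6: set x6 = False.
The clause (x1) is unit, so x1 = True.
Branch on x5: set x5 = True.
The clause (¬x3) is unit, so x3 = False.
The clause (x4) is unit, so x4 = True.
The clause (¬x2) is unit, so x2 = False.
All clauses are satisfied.

x1: True; x2: False; x3: False; x4: True; x5: True; x6: False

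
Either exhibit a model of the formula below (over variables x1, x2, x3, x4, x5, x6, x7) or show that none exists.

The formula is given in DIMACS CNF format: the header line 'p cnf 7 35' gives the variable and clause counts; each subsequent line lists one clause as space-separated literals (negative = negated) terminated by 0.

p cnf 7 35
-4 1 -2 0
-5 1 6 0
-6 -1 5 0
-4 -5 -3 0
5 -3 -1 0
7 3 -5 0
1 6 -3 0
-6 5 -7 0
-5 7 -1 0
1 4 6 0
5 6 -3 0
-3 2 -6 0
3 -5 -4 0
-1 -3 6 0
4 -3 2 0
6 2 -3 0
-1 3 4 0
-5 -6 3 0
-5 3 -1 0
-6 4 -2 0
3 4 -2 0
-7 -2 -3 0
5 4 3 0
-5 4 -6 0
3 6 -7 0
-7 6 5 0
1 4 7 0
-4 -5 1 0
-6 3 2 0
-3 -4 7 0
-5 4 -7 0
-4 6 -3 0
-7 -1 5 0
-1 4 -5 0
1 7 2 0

Case x4 = True:
Case x1 = True:
Case x6 = False:
Unit clause (¬x3) forces x3 = False.
Unit clause (¬x5) forces x5 = False.
Unit clause (¬x7) forces x7 = False.
All clauses hold; x2 can take either value.

x1: True; x2: False; x3: False; x4: True; x5: False; x6: False; x7: False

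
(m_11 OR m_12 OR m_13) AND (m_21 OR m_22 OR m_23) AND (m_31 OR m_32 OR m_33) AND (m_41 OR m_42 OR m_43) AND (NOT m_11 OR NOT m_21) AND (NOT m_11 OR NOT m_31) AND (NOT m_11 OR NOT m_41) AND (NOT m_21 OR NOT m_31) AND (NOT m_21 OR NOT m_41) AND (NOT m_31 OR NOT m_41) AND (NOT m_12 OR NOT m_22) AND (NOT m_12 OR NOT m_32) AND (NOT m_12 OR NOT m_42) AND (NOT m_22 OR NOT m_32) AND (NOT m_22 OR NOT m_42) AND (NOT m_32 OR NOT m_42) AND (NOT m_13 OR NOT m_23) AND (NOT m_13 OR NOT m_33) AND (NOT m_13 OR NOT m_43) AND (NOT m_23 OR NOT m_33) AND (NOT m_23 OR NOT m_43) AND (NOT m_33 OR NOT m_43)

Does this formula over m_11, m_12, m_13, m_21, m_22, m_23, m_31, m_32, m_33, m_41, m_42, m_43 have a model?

No

Branch on m_11: set m_11 = false.
Branch on m_12: set m_12 = true.
The clause (NOT m_22) is unit, so m_22 = false.
The clause (NOT m_32) is unit, so m_32 = false.
The clause (NOT m_42) is unit, so m_42 = false.
Branch on m_21: set m_21 = true.
The clause (NOT m_31) is unit, so m_31 = false.
The clause (m_33) is unit, so m_33 = true.
The clause (NOT m_41) is unit, so m_41 = false.
The clause (m_43) is unit, so m_43 = true.
That conflicts with the unit clause (NOT m_43).
Backtrack on m_21: now try m_21 = false.
The clause (m_23) is unit, so m_23 = true.
The clause (NOT m_13) is unit, so m_13 = false.
The clause (NOT m_33) is unit, so m_33 = false.
The clause (m_31) is unit, so m_31 = true.
The clause (NOT m_41) is unit, so m_41 = false.
The clause (m_43) is unit, so m_43 = true.
That conflicts with the unit clause (NOT m_43).
Either choice for m_21 ends in contradiction.
Backtrack on m_12: now try m_12 = false.
The clause (m_13) is unit, so m_13 = true.
The clause (NOT m_23) is unit, so m_23 = false.
The clause (NOT m_33) is unit, so m_33 = false.
The clause (NOT m_43) is unit, so m_43 = false.
Branch on m_21: set m_21 = true.
The clause (NOT m_31) is unit, so m_31 = false.
The clause (m_32) is unit, so m_32 = true.
The clause (NOT m_41) is unit, so m_41 = false.
The clause (m_42) is unit, so m_42 = true.
That conflicts with the unit clause (NOT m_42).
Backtrack on m_21: now try m_21 = false.
The clause (m_22) is unit, so m_22 = true.
The clause (NOT m_32) is unit, so m_32 = false.
The clause (m_31) is unit, so m_31 = true.
The clause (NOT m_41) is unit, so m_41 = false.
The clause (m_42) is unit, so m_42 = true.
That conflicts with the unit clause (NOT m_42).
Either choice for m_21 ends in contradiction.
Either choice for m_12 ends in contradiction.
Backtrack on m_11: now try m_11 = true.
The clause (NOT m_21) is unit, so m_21 = false.
The clause (NOT m_31) is unit, so m_31 = false.
The clause (NOT m_41) is unit, so m_41 = false.
Branch on m_22: set m_22 = true.
The clause (NOT m_12) is unit, so m_12 = false.
The clause (NOT m_32) is unit, so m_32 = false.
The clause (m_33) is unit, so m_33 = true.
The clause (NOT m_42) is unit, so m_42 = false.
The clause (m_43) is unit, so m_43 = true.
That conflicts with the unit clause (NOT m_43).
Backtrack on m_22: now try m_22 = false.
The clause (m_23) is unit, so m_23 = true.
The clause (NOT m_13) is unit, so m_13 = false.
The clause (NOT m_33) is unit, so m_33 = false.
The clause (m_32) is unit, so m_32 = true.
The clause (NOT m_12) is unit, so m_12 = false.
The clause (NOT m_42) is unit, so m_42 = false.
The clause (m_43) is unit, so m_43 = true.
That conflicts with the unit clause (NOT m_43).
Either choice for m_22 ends in contradiction.
Either choice for m_11 ends in contradiction.
No assignment satisfies every clause.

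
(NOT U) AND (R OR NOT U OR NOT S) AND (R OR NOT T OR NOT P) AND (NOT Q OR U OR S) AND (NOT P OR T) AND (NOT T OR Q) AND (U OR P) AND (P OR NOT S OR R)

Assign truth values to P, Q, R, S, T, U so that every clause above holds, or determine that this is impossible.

P ↦ true,  Q ↦ true,  R ↦ true,  S ↦ true,  T ↦ true,  U ↦ false

(NOT U) alone gives U = false.
(P) alone gives P = true.
(T) alone gives T = true.
(R) alone gives R = true.
(Q) alone gives Q = true.
(S) alone gives S = true.
This assignment satisfies each clause.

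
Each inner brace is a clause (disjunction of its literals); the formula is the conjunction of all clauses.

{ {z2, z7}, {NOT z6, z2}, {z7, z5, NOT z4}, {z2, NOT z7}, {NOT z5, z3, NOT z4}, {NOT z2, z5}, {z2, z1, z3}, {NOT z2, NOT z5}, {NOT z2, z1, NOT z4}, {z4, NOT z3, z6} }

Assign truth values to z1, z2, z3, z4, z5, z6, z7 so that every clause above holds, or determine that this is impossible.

UNSATISFIABLE

Case z2 = true:
(z5) alone gives z5 = true.
That conflicts with the unit clause (NOT z5).
So z2 must be the other value — set z2 = false.
(z7) alone gives z7 = true.
That conflicts with the unit clause (NOT z7).
Both values of z2 lead to a conflict.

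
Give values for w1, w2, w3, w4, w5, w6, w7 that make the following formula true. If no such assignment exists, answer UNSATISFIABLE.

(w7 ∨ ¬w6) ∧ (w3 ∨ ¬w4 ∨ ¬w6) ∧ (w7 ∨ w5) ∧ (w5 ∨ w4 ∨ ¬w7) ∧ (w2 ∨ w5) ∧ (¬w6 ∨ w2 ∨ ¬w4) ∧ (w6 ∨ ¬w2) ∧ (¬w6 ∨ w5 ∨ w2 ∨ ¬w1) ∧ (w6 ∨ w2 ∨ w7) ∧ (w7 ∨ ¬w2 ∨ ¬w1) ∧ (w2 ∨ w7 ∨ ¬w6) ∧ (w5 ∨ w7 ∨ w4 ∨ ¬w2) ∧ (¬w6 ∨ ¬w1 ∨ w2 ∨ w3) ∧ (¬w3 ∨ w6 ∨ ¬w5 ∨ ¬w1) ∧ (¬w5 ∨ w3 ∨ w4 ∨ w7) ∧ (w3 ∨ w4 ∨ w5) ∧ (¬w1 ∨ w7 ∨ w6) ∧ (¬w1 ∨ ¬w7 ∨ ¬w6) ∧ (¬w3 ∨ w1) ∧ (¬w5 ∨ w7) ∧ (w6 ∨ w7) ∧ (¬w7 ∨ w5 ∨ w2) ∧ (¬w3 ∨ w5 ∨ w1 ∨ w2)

w1: True, w2: False, w3: False, w4: True, w5: True, w6: False, w7: True

Try w7 = True.
Try w5 = True.
Try w6 = False.
Unit clause (¬w2) forces w2 = False.
Try w3 = False.
All clauses hold; w1, w4 can take either value.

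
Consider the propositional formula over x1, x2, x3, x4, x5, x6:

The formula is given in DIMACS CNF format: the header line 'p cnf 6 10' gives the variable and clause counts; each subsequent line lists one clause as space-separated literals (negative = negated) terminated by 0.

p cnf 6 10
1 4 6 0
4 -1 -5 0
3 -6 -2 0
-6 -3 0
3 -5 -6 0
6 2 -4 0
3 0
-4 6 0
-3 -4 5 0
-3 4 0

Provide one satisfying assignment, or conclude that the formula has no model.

The clause (x3) is unit, so x3 = True.
The clause (¬x6) is unit, so x6 = False.
The clause (¬x4) is unit, so x4 = False.
That conflicts with the unit clause (x4).

UNSATISFIABLE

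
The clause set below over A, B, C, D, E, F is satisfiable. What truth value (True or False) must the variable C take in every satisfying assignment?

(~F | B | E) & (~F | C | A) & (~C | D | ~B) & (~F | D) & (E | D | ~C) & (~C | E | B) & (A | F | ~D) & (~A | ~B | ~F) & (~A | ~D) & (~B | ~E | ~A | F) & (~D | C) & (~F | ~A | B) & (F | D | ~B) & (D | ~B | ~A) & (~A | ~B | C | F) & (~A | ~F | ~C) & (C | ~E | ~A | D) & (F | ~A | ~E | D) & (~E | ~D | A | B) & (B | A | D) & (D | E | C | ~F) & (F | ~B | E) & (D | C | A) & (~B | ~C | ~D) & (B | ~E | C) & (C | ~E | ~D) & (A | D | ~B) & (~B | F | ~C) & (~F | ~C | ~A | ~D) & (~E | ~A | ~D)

False

Suppose C = 1.
Case D = 1:
Unit clause (~A) forces A = 0.
Unit clause (F) forces F = 1.
Unit clause (~B) forces B = 0.
Unit clause (E) forces E = 1.
But (~E) is also a unit clause — contradiction.
That branch fails; take D = 0 instead.
Unit clause (~B) forces B = 0.
Unit clause (~F) forces F = 0.
Unit clause (E) forces E = 1.
Unit clause (~A) forces A = 0.
But (A) is also a unit clause — contradiction.
Either choice for D ends in contradiction.
So every satisfying assignment has C = False.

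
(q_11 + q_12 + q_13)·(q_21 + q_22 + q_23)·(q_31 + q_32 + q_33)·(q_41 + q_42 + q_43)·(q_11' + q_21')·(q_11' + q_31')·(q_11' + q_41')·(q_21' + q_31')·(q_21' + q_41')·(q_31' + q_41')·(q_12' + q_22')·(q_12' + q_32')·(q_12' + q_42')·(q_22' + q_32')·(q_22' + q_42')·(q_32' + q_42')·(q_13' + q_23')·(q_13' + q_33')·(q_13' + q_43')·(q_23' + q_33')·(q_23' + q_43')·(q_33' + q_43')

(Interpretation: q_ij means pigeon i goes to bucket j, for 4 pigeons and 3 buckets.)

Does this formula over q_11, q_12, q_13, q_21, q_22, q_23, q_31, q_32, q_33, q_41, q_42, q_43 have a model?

Case q_11 = 0:
Case q_12 = 1:
Unit clause (q_22') forces q_22 = 0.
Unit clause (q_32') forces q_32 = 0.
Unit clause (q_42') forces q_42 = 0.
Case q_21 = 1:
Unit clause (q_31') forces q_31 = 0.
Unit clause (q_33) forces q_33 = 1.
Unit clause (q_41') forces q_41 = 0.
Unit clause (q_43) forces q_43 = 1.
But (q_43') is also a unit clause — contradiction.
Backtrack on q_21: now try q_21 = 0.
Unit clause (q_23) forces q_23 = 1.
Unit clause (q_13') forces q_13 = 0.
Unit clause (q_33') forces q_33 = 0.
Unit clause (q_31) forces q_31 = 1.
Unit clause (q_41') forces q_41 = 0.
Unit clause (q_43) forces q_43 = 1.
But (q_43') is also a unit clause — contradiction.
Both values of q_21 lead to a conflict.
Backtrack on q_12: now try q_12 = 0.
Unit clause (q_13) forces q_13 = 1.
Unit clause (q_23') forces q_23 = 0.
Unit clause (q_33') forces q_33 = 0.
Unit clause (q_43') forces q_43 = 0.
Case q_21 = 1:
Unit clause (q_31') forces q_31 = 0.
Unit clause (q_32) forces q_32 = 1.
Unit clause (q_41') forces q_41 = 0.
Unit clause (q_42) forces q_42 = 1.
But (q_42') is also a unit clause — contradiction.
Backtrack on q_21: now try q_21 = 0.
Unit clause (q_22) forces q_22 = 1.
Unit clause (q_32') forces q_32 = 0.
Unit clause (q_31) forces q_31 = 1.
Unit clause (q_41') forces q_41 = 0.
Unit clause (q_42) forces q_42 = 1.
But (q_42') is also a unit clause — contradiction.
Both values of q_21 lead to a conflict.
Both values of q_12 lead to a conflict.
Backtrack on q_11: now try q_11 = 1.
Unit clause (q_21') forces q_21 = 0.
Unit clause (q_31') forces q_31 = 0.
Unit clause (q_41') forces q_41 = 0.
Case q_22 = 1:
Unit clause (q_12') forces q_12 = 0.
Unit clause (q_32') forces q_32 = 0.
Unit clause (q_33) forces q_33 = 1.
Unit clause (q_42') forces q_42 = 0.
Unit clause (q_43) forces q_43 = 1.
But (q_43') is also a unit clause — contradiction.
Backtrack on q_22: now try q_22 = 0.
Unit clause (q_23) forces q_23 = 1.
Unit clause (q_13') forces q_13 = 0.
Unit clause (q_33') forces q_33 = 0.
Unit clause (q_32) forces q_32 = 1.
Unit clause (q_12') forces q_12 = 0.
Unit clause (q_42') forces q_42 = 0.
Unit clause (q_43) forces q_43 = 1.
But (q_43') is also a unit clause — contradiction.
Both values of q_22 lead to a conflict.
Both values of q_11 lead to a conflict.
No assignment satisfies every clause.

No, unsatisfiable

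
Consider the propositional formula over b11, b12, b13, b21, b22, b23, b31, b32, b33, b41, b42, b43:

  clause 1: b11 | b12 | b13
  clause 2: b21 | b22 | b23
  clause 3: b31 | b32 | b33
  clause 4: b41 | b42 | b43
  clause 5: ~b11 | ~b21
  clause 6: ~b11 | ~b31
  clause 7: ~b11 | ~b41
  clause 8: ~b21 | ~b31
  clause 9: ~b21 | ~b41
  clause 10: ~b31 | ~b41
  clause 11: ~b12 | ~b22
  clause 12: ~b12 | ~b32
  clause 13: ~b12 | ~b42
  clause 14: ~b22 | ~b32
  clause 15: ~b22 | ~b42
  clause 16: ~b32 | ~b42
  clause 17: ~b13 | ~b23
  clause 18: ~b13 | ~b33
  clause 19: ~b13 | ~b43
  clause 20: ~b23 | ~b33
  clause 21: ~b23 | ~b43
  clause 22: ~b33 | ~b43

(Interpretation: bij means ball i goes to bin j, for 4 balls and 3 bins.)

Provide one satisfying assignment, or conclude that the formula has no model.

UNSATISFIABLE

Try b11 = 0.
Try b12 = 1.
(~b22) alone gives b22 = 0.
(~b32) alone gives b32 = 0.
(~b42) alone gives b42 = 0.
Try b21 = 1.
(~b31) alone gives b31 = 0.
(b33) alone gives b33 = 1.
(~b41) alone gives b41 = 0.
(b43) alone gives b43 = 1.
But (~b43) is also a unit clause — contradiction.
Undo b21 and try b21 = 0.
(b23) alone gives b23 = 1.
(~b13) alone gives b13 = 0.
(~b33) alone gives b33 = 0.
(b31) alone gives b31 = 1.
(~b41) alone gives b41 = 0.
(b43) alone gives b43 = 1.
But (~b43) is also a unit clause — contradiction.
Neither b21 = 1 nor b21 = 0 works.
Undo b12 and try b12 = 0.
(b13) alone gives b13 = 1.
(~b23) alone gives b23 = 0.
(~b33) alone gives b33 = 0.
(~b43) alone gives b43 = 0.
Try b21 = 1.
(~b31) alone gives b31 = 0.
(b32) alone gives b32 = 1.
(~b41) alone gives b41 = 0.
(b42) alone gives b42 = 1.
But (~b42) is also a unit clause — contradiction.
Undo b21 and try b21 = 0.
(b22) alone gives b22 = 1.
(~b32) alone gives b32 = 0.
(b31) alone gives b31 = 1.
(~b41) alone gives b41 = 0.
(b42) alone gives b42 = 1.
But (~b42) is also a unit clause — contradiction.
Neither b21 = 1 nor b21 = 0 works.
Neither b12 = 1 nor b12 = 0 works.
Undo b11 and try b11 = 1.
(~b21) alone gives b21 = 0.
(~b31) alone gives b31 = 0.
(~b41) alone gives b41 = 0.
Try b22 = 1.
(~b12) alone gives b12 = 0.
(~b32) alone gives b32 = 0.
(b33) alone gives b33 = 1.
(~b42) alone gives b42 = 0.
(b43) alone gives b43 = 1.
But (~b43) is also a unit clause — contradiction.
Undo b22 and try b22 = 0.
(b23) alone gives b23 = 1.
(~b13) alone gives b13 = 0.
(~b33) alone gives b33 = 0.
(b32) alone gives b32 = 1.
(~b12) alone gives b12 = 0.
(~b42) alone gives b42 = 0.
(b43) alone gives b43 = 1.
But (~b43) is also a unit clause — contradiction.
Neither b22 = 1 nor b22 = 0 works.
Neither b11 = 1 nor b11 = 0 works.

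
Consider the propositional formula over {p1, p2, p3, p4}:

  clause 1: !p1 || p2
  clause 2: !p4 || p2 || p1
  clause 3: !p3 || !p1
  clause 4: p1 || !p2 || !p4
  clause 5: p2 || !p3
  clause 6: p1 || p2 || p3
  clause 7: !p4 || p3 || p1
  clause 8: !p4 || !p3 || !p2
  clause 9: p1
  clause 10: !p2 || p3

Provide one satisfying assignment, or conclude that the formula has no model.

Unit clause (p1) forces p1 = true.
Unit clause (p2) forces p2 = true.
Unit clause (!p3) forces p3 = false.
Now (p3) is unsatisfied and unit — conflict.

UNSATISFIABLE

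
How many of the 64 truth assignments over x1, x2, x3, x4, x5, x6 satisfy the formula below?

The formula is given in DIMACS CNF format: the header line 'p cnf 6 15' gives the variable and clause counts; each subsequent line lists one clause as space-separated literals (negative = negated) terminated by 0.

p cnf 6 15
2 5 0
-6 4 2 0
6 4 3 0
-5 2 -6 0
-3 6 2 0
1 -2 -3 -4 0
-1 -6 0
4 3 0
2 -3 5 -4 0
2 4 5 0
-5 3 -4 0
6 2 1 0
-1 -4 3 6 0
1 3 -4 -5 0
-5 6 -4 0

There are 2^6 = 64 truth assignments over (x1, x2, x3, x4, x5, x6).
Split on x2. With x2 = True, the clauses containing x2 are satisfied and ¬x2 drops from the rest; 9 of the 2^5 = 32 assignments to the other variables satisfy what remains.
With x2 = False, by the same count on the reduced clause set, 0 assignments work.
Total: 9 + 0 = 9.

9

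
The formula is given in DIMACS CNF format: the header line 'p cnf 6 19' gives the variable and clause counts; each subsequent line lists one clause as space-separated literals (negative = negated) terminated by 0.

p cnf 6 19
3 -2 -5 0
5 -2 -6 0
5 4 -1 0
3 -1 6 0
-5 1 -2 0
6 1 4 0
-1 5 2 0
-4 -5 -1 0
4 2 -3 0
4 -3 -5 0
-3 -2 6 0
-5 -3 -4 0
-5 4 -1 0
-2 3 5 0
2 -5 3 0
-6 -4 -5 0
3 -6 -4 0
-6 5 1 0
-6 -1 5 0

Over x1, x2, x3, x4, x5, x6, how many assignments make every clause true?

2

There are 2^6 = 64 truth assignments over (x1, x2, x3, x4, x5, x6).
Split on x2. With x2 = True, the clauses containing x2 are satisfied and ¬x2 drops from the rest; 0 of the 2^5 = 32 assignments to the other variables satisfy what remains.
With x2 = False, by the same count on the reduced clause set, 2 assignments work.
(One model: x1=F, x2=F, x3=F, x4=T, x5=F, x6=F.)
Total: 0 + 2 = 2.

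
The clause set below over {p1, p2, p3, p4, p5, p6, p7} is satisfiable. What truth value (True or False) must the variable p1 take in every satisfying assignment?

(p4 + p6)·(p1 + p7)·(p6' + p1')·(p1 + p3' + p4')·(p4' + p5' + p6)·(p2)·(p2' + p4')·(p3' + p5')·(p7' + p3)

False

Suppose p1 = 1.
Unit clause (p6') forces p6 = 0.
Unit clause (p4) forces p4 = 1.
Unit clause (p5') forces p5 = 0.
Unit clause (p2) forces p2 = 1.
Now (p2') is unsatisfied and unit — conflict.
So every satisfying assignment has p1 = False.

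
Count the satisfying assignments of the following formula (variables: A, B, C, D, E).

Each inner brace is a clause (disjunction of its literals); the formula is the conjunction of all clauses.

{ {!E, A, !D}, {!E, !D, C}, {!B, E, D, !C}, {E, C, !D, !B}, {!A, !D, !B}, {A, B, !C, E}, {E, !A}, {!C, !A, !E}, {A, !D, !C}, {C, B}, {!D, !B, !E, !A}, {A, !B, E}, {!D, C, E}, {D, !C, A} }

There are 2^5 = 32 truth assignments over (A, B, C, D, E).
Split on B. With B = true, the clauses containing B are satisfied and !B drops from the rest; 2 of the 2^4 = 16 assignments to the other variables satisfy what remains.
With B = false, by the same count on the reduced clause set, 0 assignments work.
Total: 2 + 0 = 2.

2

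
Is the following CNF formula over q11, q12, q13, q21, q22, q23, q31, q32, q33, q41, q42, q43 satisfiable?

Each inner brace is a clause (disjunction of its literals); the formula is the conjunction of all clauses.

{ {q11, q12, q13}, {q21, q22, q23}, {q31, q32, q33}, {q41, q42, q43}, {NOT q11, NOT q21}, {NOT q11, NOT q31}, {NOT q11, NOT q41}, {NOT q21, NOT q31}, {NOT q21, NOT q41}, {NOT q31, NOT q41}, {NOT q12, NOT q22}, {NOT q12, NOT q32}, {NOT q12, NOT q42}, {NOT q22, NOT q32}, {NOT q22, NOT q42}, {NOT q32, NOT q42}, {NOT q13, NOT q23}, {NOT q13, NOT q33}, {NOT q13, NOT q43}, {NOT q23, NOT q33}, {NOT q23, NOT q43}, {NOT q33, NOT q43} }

Suppose q11 = false.
Suppose q12 = true.
The clause (NOT q22) is unit, so q22 = false.
The clause (NOT q32) is unit, so q32 = false.
The clause (NOT q42) is unit, so q42 = false.
Suppose q21 = true.
The clause (NOT q31) is unit, so q31 = false.
The clause (q33) is unit, so q33 = true.
The clause (NOT q41) is unit, so q41 = false.
The clause (q43) is unit, so q43 = true.
That conflicts with the unit clause (NOT q43).
So q21 must be the other value — set q21 = false.
The clause (q23) is unit, so q23 = true.
The clause (NOT q13) is unit, so q13 = false.
The clause (NOT q33) is unit, so q33 = false.
The clause (q31) is unit, so q31 = true.
The clause (NOT q41) is unit, so q41 = false.
The clause (q43) is unit, so q43 = true.
That conflicts with the unit clause (NOT q43).
Either choice for q21 ends in contradiction.
So q12 must be the other value — set q12 = false.
The clause (q13) is unit, so q13 = true.
The clause (NOT q23) is unit, so q23 = false.
The clause (NOT q33) is unit, so q33 = false.
The clause (NOT q43) is unit, so q43 = false.
Suppose q21 = true.
The clause (NOT q31) is unit, so q31 = false.
The clause (q32) is unit, so q32 = true.
The clause (NOT q41) is unit, so q41 = false.
The clause (q42) is unit, so q42 = true.
That conflicts with the unit clause (NOT q42).
So q21 must be the other value — set q21 = false.
The clause (q22) is unit, so q22 = true.
The clause (NOT q32) is unit, so q32 = false.
The clause (q31) is unit, so q31 = true.
The clause (NOT q41) is unit, so q41 = false.
The clause (q42) is unit, so q42 = true.
That conflicts with the unit clause (NOT q42).
Either choice for q21 ends in contradiction.
Either choice for q12 ends in contradiction.
So q11 must be the other value — set q11 = true.
The clause (NOT q21) is unit, so q21 = false.
The clause (NOT q31) is unit, so q31 = false.
The clause (NOT q41) is unit, so q41 = false.
Suppose q22 = true.
The clause (NOT q12) is unit, so q12 = false.
The clause (NOT q32) is unit, so q32 = false.
The clause (q33) is unit, so q33 = true.
The clause (NOT q42) is unit, so q42 = false.
The clause (q43) is unit, so q43 = true.
That conflicts with the unit clause (NOT q43).
So q22 must be the other value — set q22 = false.
The clause (q23) is unit, so q23 = true.
The clause (NOT q13) is unit, so q13 = false.
The clause (NOT q33) is unit, so q33 = false.
The clause (q32) is unit, so q32 = true.
The clause (NOT q12) is unit, so q12 = false.
The clause (NOT q42) is unit, so q42 = false.
The clause (q43) is unit, so q43 = true.
That conflicts with the unit clause (NOT q43).
Either choice for q22 ends in contradiction.
Either choice for q11 ends in contradiction.
No assignment satisfies every clause.

No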